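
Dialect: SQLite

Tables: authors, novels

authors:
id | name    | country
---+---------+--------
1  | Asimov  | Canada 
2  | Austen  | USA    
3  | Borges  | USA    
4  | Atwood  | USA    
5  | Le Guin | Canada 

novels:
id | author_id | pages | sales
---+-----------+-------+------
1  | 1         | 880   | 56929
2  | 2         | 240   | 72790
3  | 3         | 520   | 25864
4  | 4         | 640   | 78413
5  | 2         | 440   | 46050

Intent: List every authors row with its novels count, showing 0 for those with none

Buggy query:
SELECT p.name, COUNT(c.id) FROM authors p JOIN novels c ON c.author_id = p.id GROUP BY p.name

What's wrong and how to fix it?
Bug: An inner join excludes parents with zero children

Fix: Use LEFT JOIN so parents without children still appear (COUNT(c.id) gives 0)

Corrected query:
SELECT p.name, COUNT(c.id) FROM authors p LEFT JOIN novels c ON c.author_id = p.id GROUP BY p.name

Result:
name    | COUNT(c.id)
--------+------------
Asimov  | 1          
Atwood  | 1          
Austen  | 2          
Borges  | 1          
Le Guin | 0          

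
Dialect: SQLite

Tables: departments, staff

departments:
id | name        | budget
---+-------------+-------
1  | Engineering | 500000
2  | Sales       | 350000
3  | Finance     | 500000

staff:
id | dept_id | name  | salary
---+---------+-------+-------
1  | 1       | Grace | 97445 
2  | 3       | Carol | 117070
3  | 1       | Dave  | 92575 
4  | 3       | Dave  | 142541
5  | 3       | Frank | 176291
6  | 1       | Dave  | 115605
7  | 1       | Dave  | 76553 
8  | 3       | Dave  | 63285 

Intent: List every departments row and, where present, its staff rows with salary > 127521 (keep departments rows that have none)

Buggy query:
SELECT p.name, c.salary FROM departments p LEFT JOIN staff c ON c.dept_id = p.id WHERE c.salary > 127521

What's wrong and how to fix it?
Bug: Filtering c.salary in WHERE discards the NULL rows produced by LEFT JOIN, turning it into an inner join

Fix: Move the right-table condition into the ON clause so unmatched parents are kept

Corrected query:
SELECT p.name, c.salary FROM departments p LEFT JOIN staff c ON c.dept_id = p.id AND c.salary > 127521

Result:
name        | salary
------------+-------
Engineering | NULL  
Sales       | NULL  
Finance     | 142541
Finance     | 176291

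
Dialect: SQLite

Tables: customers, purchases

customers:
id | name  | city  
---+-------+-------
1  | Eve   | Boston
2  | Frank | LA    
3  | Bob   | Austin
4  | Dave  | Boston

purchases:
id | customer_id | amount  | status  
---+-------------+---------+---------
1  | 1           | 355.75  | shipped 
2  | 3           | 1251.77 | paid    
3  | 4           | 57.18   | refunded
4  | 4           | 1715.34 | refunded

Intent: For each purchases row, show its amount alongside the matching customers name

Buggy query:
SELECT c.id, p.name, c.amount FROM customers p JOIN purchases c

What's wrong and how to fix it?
Bug: Missing join condition: each purchases row is matched to all customers rows instead of just its own

Fix: Add ON c.customer_id = p.id to the JOIN

Corrected query:
SELECT c.id, p.name, c.amount FROM customers p JOIN purchases c ON c.customer_id = p.id

Result:
id | name | amount 
---+------+--------
1  | Eve  | 355.75 
2  | Bob  | 1251.77
3  | Dave | 57.18  
4  | Dave | 1715.34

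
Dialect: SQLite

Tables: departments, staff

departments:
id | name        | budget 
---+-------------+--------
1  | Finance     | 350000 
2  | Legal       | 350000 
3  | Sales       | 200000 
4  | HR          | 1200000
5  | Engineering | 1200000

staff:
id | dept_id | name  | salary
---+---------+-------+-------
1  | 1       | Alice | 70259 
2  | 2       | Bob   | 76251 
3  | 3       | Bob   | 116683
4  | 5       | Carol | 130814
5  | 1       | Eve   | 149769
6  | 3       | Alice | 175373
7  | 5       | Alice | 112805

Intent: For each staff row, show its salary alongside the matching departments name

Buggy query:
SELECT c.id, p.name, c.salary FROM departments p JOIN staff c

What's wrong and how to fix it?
Bug: Missing join condition: each staff row is matched to all departments rows instead of just its own

Fix: Add ON c.dept_id = p.id to the JOIN

Corrected query:
SELECT c.id, p.name, c.salary FROM departments p JOIN staff c ON c.dept_id = p.id

Result:
id | name        | salary
---+-------------+-------
1  | Finance     | 70259 
2  | Legal       | 76251 
3  | Sales       | 116683
4  | Engineering | 130814
5  | Finance     | 149769
6  | Sales       | 175373
7  | Engineering | 112805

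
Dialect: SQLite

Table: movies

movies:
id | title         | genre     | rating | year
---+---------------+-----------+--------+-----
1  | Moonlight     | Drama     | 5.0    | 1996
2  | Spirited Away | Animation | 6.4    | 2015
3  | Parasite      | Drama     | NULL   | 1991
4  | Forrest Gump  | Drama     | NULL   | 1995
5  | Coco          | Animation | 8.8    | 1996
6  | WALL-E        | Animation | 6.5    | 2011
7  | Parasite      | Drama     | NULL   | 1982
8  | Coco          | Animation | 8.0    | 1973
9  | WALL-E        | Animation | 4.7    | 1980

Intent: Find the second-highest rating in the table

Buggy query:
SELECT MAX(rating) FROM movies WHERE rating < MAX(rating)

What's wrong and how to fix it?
Bug: The inner MAX is an aggregate inside WHERE, which is not allowed

Fix: Compute the overall MAX in a subquery, then take MAX of rows below it

Corrected query:
SELECT MAX(rating) FROM movies WHERE rating < (SELECT MAX(rating) FROM movies)

Result:
MAX(rating)
-----------
8          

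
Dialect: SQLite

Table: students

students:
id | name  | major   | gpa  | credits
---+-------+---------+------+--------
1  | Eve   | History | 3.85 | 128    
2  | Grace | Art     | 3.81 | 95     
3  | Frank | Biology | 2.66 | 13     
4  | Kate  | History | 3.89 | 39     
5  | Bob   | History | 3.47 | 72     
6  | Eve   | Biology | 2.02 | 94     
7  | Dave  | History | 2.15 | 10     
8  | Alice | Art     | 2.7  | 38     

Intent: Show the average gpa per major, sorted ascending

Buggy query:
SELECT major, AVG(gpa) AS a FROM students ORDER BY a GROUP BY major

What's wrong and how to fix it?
Bug: GROUP BY must precede ORDER BY

Fix: Reorder: SELECT … FROM … GROUP BY … ORDER BY …

Corrected query:
SELECT major, AVG(gpa) AS a FROM students GROUP BY major ORDER BY a

Result:
major   | a    
--------+------
Biology | 2.34 
Art     | 3.255
History | 3.34 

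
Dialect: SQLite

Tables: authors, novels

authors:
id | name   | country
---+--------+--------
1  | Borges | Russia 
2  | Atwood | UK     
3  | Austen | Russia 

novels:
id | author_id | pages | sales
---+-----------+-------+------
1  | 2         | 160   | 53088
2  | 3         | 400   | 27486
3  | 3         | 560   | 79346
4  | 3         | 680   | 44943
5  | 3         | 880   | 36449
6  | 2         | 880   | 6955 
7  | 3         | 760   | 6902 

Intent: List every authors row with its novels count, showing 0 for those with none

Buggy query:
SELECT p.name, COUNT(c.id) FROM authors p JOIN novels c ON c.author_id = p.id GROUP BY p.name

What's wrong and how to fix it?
Bug: An inner join excludes parents with zero children

Fix: Switch to LEFT JOIN to retain unmatched parent rows

Corrected query:
SELECT p.name, COUNT(c.id) FROM authors p LEFT JOIN novels c ON c.author_id = p.id GROUP BY p.name

Result:
name   | COUNT(c.id)
-------+------------
Atwood | 2          
Austen | 5          
Borges | 0          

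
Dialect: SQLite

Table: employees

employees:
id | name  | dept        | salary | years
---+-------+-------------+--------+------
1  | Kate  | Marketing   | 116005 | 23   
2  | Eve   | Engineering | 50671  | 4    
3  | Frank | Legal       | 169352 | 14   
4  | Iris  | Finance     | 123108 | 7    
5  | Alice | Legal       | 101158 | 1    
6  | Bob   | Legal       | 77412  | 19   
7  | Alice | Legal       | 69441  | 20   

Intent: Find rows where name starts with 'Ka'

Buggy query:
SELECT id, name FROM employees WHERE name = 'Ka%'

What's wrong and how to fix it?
Bug: Wildcards only work with LIKE; '=' treats '%' as a literal character

Fix: Replace '=' with LIKE so 'Ka%' is treated as a pattern

Corrected query:
SELECT id, name FROM employees WHERE name LIKE 'Ka%'

Result:
id | name
---+-----
1  | Kate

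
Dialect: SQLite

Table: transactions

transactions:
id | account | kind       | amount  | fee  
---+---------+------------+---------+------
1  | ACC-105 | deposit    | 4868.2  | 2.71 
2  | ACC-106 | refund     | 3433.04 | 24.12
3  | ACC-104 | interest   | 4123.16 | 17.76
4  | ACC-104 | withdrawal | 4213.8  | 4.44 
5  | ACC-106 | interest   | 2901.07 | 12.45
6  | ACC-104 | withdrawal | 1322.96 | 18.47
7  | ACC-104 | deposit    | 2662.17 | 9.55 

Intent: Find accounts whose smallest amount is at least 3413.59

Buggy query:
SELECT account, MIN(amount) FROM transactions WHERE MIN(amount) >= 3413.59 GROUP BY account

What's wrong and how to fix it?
Bug: MIN() in WHERE is a misuse of aggregate

Fix: Use HAVING for the per-group MIN condition

Corrected query:
SELECT account, MIN(amount) FROM transactions GROUP BY account HAVING MIN(amount) >= 3413.59

Result:
account | MIN(amount)
--------+------------
ACC-105 | 4868.2     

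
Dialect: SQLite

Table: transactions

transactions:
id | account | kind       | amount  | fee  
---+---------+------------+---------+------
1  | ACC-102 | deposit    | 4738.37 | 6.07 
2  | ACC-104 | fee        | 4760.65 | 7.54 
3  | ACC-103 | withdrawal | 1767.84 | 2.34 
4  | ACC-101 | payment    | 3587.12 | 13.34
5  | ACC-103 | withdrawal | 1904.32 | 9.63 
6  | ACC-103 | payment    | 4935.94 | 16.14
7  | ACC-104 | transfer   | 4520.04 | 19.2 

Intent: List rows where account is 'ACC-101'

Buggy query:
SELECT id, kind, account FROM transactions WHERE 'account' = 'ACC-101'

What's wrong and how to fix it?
Bug: 'account' in single quotes is a string literal, not the column; the comparison is literal-vs-literal and never true

Fix: Reference the column as account without single quotes

Corrected query:
SELECT id, kind, account FROM transactions WHERE account = 'ACC-101'

Result:
id | kind    | account
---+---------+--------
4  | payment | ACC-101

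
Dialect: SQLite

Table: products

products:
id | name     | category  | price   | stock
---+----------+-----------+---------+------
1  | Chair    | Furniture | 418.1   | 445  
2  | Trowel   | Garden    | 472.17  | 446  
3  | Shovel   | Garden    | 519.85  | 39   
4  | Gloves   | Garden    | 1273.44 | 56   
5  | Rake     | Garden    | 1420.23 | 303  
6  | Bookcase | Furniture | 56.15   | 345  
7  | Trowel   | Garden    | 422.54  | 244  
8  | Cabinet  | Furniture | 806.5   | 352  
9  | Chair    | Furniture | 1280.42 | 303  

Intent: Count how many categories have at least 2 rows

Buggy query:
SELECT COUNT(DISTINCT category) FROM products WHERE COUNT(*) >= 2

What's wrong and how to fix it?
Bug: WHERE filters individual rows, not groups, so a group-level COUNT is invalid there

Fix: Group first with HAVING COUNT(*) >= 2, then COUNT the resulting groups

Corrected query:
SELECT COUNT(*) FROM (SELECT category FROM products GROUP BY category HAVING COUNT(*) >= 2)

Result:
COUNT(*)
--------
2       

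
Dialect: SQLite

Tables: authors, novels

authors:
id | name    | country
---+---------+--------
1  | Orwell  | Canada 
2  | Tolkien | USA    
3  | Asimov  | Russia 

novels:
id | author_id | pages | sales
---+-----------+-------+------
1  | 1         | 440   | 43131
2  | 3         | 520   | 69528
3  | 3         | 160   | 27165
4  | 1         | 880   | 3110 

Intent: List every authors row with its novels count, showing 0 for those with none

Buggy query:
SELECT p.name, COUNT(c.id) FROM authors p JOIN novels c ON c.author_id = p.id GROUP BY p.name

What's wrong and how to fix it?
Bug: An inner join excludes parents with zero children

Fix: Use LEFT JOIN so parents without children still appear (COUNT(c.id) gives 0)

Corrected query:
SELECT p.name, COUNT(c.id) FROM authors p LEFT JOIN novels c ON c.author_id = p.id GROUP BY p.name

Result:
name    | COUNT(c.id)
--------+------------
Asimov  | 2          
Orwell  | 2          
Tolkien | 0          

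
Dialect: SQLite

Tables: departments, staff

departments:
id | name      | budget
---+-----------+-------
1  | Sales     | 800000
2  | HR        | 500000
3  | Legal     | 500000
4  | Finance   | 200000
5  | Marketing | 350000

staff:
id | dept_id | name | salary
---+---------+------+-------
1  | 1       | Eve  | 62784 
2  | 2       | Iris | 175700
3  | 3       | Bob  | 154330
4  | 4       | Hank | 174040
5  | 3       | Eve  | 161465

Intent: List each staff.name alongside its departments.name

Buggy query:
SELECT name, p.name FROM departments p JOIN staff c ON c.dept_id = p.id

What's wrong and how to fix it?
Bug: 'name' exists in both joined tables, so the database can't tell which one is meant

Fix: Qualify the column with its table alias (c.name)

Corrected query:
SELECT c.name, p.name FROM departments p JOIN staff c ON c.dept_id = p.id

Result:
name | name   
-----+--------
Eve  | Sales  
Iris | HR     
Bob  | Legal  
Hank | Finance
Eve  | Legal  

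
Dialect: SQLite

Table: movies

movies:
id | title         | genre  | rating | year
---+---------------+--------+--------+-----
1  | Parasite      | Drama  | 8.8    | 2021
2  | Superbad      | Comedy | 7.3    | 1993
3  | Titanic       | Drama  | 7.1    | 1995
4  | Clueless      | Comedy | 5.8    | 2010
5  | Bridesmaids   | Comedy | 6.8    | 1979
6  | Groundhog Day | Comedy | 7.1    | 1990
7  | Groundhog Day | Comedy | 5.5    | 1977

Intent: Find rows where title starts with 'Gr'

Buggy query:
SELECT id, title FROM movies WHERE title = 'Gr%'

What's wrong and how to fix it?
Bug: Wildcards only work with LIKE; '=' treats '%' as a literal character

Fix: Use LIKE for wildcard pattern matching

Corrected query:
SELECT id, title FROM movies WHERE title LIKE 'Gr%'

Result:
id | title        
---+--------------
6  | Groundhog Day
7  | Groundhog Day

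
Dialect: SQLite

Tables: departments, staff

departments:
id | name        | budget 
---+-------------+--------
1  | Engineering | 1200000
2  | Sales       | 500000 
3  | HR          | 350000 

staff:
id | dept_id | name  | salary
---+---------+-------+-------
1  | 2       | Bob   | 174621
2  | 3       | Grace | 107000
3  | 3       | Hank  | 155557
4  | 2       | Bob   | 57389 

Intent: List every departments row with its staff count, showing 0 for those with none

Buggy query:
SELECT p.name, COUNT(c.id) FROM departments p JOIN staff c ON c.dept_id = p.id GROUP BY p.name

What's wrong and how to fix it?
Bug: INNER JOIN drops departments rows that have no matching staff rows

Fix: Use LEFT JOIN so parents without children still appear (COUNT(c.id) gives 0)

Corrected query:
SELECT p.name, COUNT(c.id) FROM departments p LEFT JOIN staff c ON c.dept_id = p.id GROUP BY p.name

Result:
name        | COUNT(c.id)
------------+------------
Engineering | 0          
HR          | 2          
Sales       | 2          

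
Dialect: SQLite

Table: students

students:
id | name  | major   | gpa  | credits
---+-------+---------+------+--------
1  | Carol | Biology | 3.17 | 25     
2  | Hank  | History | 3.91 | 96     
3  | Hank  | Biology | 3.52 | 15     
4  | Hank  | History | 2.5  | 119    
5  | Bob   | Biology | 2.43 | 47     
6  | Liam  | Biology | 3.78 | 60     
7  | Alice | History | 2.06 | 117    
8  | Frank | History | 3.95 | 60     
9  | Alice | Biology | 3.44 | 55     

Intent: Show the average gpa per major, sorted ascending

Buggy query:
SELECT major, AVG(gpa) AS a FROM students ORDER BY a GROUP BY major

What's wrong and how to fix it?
Bug: ORDER BY appears before GROUP BY; SQL clause order requires GROUP BY first

Fix: Reorder: SELECT … FROM … GROUP BY … ORDER BY …

Corrected query:
SELECT major, AVG(gpa) AS a FROM students GROUP BY major ORDER BY a

Result:
major   | a    
--------+------
History | 3.105
Biology | 3.268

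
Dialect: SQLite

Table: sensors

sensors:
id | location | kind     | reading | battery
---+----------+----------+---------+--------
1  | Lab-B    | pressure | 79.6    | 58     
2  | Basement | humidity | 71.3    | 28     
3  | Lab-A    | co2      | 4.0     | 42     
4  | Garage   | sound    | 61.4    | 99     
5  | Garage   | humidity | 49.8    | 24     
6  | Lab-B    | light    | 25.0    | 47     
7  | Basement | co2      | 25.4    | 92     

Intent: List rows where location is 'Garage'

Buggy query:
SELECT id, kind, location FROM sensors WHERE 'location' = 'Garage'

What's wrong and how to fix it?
Bug: Single quotes denote string literals in SQL; the column name is being compared as a constant string

Fix: Remove the quotes around the column name (or use double quotes for an identifier)

Corrected query:
SELECT id, kind, location FROM sensors WHERE location = 'Garage'

Result:
id | kind     | location
---+----------+---------
4  | sound    | Garage  
5  | humidity | Garage  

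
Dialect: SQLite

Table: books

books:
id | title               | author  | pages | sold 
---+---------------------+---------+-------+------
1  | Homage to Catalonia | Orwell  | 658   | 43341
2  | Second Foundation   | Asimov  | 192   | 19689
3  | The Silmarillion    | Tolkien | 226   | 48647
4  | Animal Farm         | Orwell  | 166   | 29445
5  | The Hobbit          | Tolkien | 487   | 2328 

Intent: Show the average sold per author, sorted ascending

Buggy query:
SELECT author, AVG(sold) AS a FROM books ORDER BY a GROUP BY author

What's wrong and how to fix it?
Bug: GROUP BY must precede ORDER BY

Fix: Reorder: SELECT … FROM … GROUP BY … ORDER BY …

Corrected query:
SELECT author, AVG(sold) AS a FROM books GROUP BY author ORDER BY a

Result:
author  | a      
--------+--------
Asimov  | 19689  
Tolkien | 25487.5
Orwell  | 36393  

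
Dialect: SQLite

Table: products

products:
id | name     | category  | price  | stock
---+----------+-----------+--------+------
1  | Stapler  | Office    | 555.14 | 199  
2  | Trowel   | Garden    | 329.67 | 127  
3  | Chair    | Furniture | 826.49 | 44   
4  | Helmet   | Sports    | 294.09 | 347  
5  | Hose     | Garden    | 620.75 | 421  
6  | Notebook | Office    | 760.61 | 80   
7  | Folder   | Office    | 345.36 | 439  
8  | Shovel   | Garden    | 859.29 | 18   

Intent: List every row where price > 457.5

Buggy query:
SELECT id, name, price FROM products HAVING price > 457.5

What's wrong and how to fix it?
Bug: HAVING filters the output of aggregation, but this query has no GROUP BY and no aggregate functions, so SQLite rejects it (HAVING clause on a non-aggregate query); the condition here is per row

Fix: Use WHERE for row-level filtering

Corrected query:
SELECT id, name, price FROM products WHERE price > 457.5

Result:
id | name     | price 
---+----------+-------
1  | Stapler  | 555.14
3  | Chair    | 826.49
5  | Hose     | 620.75
6  | Notebook | 760.61
8  | Shovel   | 859.29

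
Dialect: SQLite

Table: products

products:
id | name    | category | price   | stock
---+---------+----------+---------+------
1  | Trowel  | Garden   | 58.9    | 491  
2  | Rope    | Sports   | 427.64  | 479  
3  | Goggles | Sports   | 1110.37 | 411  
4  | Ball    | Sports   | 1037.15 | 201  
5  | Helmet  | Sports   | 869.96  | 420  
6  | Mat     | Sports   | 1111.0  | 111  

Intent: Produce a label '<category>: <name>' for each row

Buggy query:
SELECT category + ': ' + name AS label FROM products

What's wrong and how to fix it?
Bug: SQLite uses || for string concatenation; + coerces text to numbers (yielding 0)

Fix: Use the || operator for string concatenation

Corrected query:
SELECT category || ': ' || name AS label FROM products

Result:
label          
---------------
Garden: Trowel 
Sports: Rope   
Sports: Goggles
Sports: Ball   
Sports: Helmet 
Sports: Mat    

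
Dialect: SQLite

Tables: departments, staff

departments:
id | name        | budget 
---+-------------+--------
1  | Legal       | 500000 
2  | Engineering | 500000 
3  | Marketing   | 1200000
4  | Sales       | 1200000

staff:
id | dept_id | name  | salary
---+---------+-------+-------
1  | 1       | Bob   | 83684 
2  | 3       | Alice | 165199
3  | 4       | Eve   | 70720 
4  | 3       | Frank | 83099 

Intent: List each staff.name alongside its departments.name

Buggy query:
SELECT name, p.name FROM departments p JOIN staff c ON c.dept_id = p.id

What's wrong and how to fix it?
Bug: 'name' exists in both joined tables, so the database can't tell which one is meant

Fix: Prefix ambiguous columns with the table alias

Corrected query:
SELECT c.name, p.name FROM departments p JOIN staff c ON c.dept_id = p.id

Result:
name  | name     
------+----------
Bob   | Legal    
Alice | Marketing
Eve   | Sales    
Frank | Marketing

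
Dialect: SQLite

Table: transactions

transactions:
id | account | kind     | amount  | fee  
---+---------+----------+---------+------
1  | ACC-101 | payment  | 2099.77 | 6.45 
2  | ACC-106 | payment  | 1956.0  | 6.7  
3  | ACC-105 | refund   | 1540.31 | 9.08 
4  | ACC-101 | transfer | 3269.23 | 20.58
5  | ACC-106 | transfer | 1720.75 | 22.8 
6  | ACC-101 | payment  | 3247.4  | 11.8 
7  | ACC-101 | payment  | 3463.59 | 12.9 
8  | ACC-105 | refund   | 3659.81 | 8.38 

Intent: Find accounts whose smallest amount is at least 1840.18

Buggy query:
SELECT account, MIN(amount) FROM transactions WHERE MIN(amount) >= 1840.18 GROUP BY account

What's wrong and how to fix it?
Bug: MIN() in WHERE is a misuse of aggregate

Fix: Replace WHERE with HAVING after the GROUP BY

Corrected query:
SELECT account, MIN(amount) FROM transactions GROUP BY account HAVING MIN(amount) >= 1840.18

Result:
account | MIN(amount)
--------+------------
ACC-101 | 2099.77    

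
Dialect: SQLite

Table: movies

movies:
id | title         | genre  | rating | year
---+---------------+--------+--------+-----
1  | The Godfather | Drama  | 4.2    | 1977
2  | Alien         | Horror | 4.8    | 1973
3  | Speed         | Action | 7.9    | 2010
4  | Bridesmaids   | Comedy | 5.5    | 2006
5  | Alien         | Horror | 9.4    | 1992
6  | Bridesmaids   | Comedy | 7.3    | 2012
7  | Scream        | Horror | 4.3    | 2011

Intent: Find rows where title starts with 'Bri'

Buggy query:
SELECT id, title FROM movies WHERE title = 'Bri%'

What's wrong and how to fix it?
Bug: '=' compares the literal string including the % character; pattern matching needs LIKE

Fix: Use LIKE for wildcard pattern matching

Corrected query:
SELECT id, title FROM movies WHERE title LIKE 'Bri%'

Result:
id | title      
---+------------
4  | Bridesmaids
6  | Bridesmaids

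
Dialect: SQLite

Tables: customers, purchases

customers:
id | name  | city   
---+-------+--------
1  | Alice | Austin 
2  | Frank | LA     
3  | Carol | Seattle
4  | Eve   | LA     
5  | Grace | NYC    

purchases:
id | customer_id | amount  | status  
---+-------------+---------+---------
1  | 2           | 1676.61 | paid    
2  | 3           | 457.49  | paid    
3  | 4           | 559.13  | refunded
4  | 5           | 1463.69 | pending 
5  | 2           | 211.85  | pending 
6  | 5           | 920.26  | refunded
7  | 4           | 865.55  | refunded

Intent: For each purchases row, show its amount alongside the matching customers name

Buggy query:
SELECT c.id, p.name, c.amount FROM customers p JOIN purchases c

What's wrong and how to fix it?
Bug: Missing join condition: each purchases row is matched to all customers rows instead of just its own

Fix: Add ON c.customer_id = p.id to the JOIN

Corrected query:
SELECT c.id, p.name, c.amount FROM customers p JOIN purchases c ON c.customer_id = p.id

Result:
id | name  | amount 
---+-------+--------
1  | Frank | 1676.61
2  | Carol | 457.49 
3  | Eve   | 559.13 
4  | Grace | 1463.69
5  | Frank | 211.85 
6  | Grace | 920.26 
7  | Eve   | 865.55 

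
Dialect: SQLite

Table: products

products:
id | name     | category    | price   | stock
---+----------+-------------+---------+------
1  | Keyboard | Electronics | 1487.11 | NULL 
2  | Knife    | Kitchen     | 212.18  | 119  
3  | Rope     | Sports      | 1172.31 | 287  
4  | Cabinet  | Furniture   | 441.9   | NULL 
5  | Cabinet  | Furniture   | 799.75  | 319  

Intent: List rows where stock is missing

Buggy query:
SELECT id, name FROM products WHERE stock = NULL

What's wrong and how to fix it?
Bug: Comparing to NULL with '=' never matches; NULL = NULL is unknown, not true

Fix: Replace '= NULL' with 'IS NULL'

Corrected query:
SELECT id, name FROM products WHERE stock IS NULL

Result:
id | name    
---+---------
1  | Keyboard
4  | Cabinet 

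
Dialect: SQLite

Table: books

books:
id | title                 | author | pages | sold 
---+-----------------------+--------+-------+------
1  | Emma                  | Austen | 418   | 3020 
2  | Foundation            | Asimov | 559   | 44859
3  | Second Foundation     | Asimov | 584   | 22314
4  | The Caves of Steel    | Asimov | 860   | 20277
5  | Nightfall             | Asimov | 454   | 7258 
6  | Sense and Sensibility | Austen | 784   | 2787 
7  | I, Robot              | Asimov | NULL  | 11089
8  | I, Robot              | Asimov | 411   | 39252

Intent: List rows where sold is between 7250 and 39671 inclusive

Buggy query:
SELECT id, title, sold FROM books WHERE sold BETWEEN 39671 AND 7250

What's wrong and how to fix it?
Bug: The bounds are reversed; BETWEEN a AND b requires a <= b to match anything

Fix: Swap the bounds so the smaller value comes first

Corrected query:
SELECT id, title, sold FROM books WHERE sold BETWEEN 7250 AND 39671

Result:
id | title              | sold 
---+--------------------+------
3  | Second Foundation  | 22314
4  | The Caves of Steel | 20277
5  | Nightfall          | 7258 
7  | I, Robot           | 11089
8  | I, Robot           | 39252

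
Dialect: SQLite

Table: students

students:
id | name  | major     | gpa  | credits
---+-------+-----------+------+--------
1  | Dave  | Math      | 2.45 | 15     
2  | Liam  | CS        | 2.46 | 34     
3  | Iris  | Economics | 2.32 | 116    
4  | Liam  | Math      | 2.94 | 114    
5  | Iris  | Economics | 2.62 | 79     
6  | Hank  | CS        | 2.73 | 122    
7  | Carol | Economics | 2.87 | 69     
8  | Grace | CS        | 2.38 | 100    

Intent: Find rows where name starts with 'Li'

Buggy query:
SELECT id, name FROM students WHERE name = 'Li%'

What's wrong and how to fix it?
Bug: '=' compares the literal string including the % character; pattern matching needs LIKE

Fix: Use LIKE for wildcard pattern matching

Corrected query:
SELECT id, name FROM students WHERE name LIKE 'Li%'

Result:
id | name
---+-----
2  | Liam
4  | Liam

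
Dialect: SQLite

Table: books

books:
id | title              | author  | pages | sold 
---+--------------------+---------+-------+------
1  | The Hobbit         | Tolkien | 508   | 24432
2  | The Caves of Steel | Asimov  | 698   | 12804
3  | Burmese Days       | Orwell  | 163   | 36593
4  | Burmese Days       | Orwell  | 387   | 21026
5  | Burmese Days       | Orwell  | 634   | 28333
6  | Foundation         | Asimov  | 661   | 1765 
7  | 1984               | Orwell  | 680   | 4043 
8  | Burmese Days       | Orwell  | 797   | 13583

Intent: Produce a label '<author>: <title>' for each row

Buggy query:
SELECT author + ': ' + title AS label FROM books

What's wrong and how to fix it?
Bug: '+' is numeric addition; on text columns SQLite converts them to 0 instead of concatenating

Fix: Replace + with || to concatenate text

Corrected query:
SELECT author || ': ' || title AS label FROM books

Result:
label                     
--------------------------
Tolkien: The Hobbit       
Asimov: The Caves of Steel
Orwell: Burmese Days      
Orwell: Burmese Days      
Orwell: Burmese Days      
Asimov: Foundation        
Orwell: 1984              
Orwell: Burmese Days      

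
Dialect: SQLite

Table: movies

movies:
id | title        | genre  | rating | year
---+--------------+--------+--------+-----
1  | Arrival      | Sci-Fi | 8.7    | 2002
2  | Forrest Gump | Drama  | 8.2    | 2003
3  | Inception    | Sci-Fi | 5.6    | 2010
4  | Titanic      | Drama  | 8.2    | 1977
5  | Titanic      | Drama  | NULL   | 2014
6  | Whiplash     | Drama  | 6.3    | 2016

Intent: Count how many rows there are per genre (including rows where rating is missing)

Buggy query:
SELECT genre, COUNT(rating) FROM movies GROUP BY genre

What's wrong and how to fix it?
Bug: COUNT(column) counts non-NULL values only; rows with NULL rating aren't counted

Fix: Use COUNT(*) to count all rows regardless of NULL

Corrected query:
SELECT genre, COUNT(*) FROM movies GROUP BY genre

Result:
genre  | COUNT(*)
-------+---------
Drama  | 4       
Sci-Fi | 2       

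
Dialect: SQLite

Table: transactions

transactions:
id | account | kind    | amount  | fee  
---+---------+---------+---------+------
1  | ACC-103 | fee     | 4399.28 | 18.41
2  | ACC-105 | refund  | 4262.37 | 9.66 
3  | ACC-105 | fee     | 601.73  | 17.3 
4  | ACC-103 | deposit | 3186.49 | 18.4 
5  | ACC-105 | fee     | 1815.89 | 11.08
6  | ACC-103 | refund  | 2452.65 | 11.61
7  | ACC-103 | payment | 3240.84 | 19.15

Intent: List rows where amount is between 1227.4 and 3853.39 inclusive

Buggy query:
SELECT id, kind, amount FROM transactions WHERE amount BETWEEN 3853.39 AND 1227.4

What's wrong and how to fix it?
Bug: The bounds are reversed; BETWEEN a AND b requires a <= b to match anything

Fix: Swap the bounds so the smaller value comes first

Corrected query:
SELECT id, kind, amount FROM transactions WHERE amount BETWEEN 1227.4 AND 3853.39

Result:
id | kind    | amount 
---+---------+--------
4  | deposit | 3186.49
5  | fee     | 1815.89
6  | refund  | 2452.65
7  | payment | 3240.84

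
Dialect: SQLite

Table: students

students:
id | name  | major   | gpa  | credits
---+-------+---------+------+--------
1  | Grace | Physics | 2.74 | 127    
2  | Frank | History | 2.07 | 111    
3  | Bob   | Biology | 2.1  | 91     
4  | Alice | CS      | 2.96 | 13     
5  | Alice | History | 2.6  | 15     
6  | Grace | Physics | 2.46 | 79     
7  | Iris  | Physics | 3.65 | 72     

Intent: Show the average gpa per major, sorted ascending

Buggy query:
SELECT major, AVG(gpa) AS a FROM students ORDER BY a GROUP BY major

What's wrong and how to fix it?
Bug: ORDER BY appears before GROUP BY; SQL clause order requires GROUP BY first

Fix: Reorder: SELECT … FROM … GROUP BY … ORDER BY …

Corrected query:
SELECT major, AVG(gpa) AS a FROM students GROUP BY major ORDER BY a

Result:
major   | a    
--------+------
Biology | 2.1  
History | 2.335
Physics | 2.95 
CS      | 2.96 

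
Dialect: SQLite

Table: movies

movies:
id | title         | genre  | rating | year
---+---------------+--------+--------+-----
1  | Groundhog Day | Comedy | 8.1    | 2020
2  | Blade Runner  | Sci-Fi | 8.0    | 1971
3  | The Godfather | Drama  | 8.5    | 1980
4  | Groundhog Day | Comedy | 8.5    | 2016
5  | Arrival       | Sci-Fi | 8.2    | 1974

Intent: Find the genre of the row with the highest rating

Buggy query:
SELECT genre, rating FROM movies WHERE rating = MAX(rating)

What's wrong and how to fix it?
Bug: WHERE is evaluated per row; an aggregate over the whole table isn't defined there

Fix: Use a subquery: WHERE rating = (SELECT MAX(rating) FROM movies)

Corrected query:
SELECT genre, rating FROM movies WHERE rating = (SELECT MAX(rating) FROM movies)

Result:
genre  | rating
-------+-------
Drama  | 8.5   
Comedy | 8.5   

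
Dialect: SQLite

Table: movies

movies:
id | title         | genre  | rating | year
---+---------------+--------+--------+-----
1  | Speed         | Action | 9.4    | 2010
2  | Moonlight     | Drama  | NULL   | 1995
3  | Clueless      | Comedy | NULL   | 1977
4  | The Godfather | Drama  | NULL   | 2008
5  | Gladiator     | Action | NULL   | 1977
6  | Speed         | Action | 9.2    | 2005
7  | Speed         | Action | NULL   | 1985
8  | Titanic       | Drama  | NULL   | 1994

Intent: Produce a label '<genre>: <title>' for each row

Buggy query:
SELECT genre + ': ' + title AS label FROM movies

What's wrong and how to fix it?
Bug: SQLite uses || for string concatenation; + coerces text to numbers (yielding 0)

Fix: Use the || operator for string concatenation

Corrected query:
SELECT genre || ': ' || title AS label FROM movies

Result:
label               
--------------------
Action: Speed       
Drama: Moonlight    
Comedy: Clueless    
Drama: The Godfather
Action: Gladiator   
Action: Speed       
Action: Speed       
Drama: Titanic      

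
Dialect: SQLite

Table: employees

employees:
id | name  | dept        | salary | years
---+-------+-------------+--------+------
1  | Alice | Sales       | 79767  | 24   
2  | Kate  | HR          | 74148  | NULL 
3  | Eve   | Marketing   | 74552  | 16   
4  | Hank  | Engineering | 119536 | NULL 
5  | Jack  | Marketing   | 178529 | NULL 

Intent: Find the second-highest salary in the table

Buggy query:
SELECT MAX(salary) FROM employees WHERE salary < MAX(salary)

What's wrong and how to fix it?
Bug: The inner MAX is an aggregate inside WHERE, which is not allowed

Fix: Put the inner MAX in a scalar subquery

Corrected query:
SELECT MAX(salary) FROM employees WHERE salary < (SELECT MAX(salary) FROM employees)

Result:
MAX(salary)
-----------
119536     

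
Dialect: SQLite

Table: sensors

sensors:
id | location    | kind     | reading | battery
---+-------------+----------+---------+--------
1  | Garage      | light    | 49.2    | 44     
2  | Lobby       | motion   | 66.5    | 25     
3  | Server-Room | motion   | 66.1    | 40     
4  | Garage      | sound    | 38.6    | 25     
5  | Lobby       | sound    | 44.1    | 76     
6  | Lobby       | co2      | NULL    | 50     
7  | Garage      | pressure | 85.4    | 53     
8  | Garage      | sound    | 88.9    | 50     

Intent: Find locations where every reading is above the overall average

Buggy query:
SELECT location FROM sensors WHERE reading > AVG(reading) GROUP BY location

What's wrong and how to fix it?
Bug: WHERE evaluates per row before aggregation, so AVG() is unavailable

Fix: Compute the overall average in a scalar subquery and compare each group's MIN against it in HAVING

Corrected query:
SELECT location FROM sensors GROUP BY location HAVING MIN(reading) > (SELECT AVG(reading) FROM sensors)

Result:
location   
-----------
Server-Room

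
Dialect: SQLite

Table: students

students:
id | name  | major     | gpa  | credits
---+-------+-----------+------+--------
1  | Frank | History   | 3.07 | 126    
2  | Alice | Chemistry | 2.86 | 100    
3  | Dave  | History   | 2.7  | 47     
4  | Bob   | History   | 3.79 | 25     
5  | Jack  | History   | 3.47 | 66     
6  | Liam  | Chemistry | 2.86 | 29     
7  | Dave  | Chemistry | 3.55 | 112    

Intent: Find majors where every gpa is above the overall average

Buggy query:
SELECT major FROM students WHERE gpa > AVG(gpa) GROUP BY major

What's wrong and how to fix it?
Bug: WHERE evaluates per row before aggregation, so AVG() is unavailable

Fix: Compute the overall average in a scalar subquery and compare each group's MIN against it in HAVING

Corrected query:
SELECT major FROM students GROUP BY major HAVING MIN(gpa) > (SELECT AVG(gpa) FROM students)

Result:
(no rows)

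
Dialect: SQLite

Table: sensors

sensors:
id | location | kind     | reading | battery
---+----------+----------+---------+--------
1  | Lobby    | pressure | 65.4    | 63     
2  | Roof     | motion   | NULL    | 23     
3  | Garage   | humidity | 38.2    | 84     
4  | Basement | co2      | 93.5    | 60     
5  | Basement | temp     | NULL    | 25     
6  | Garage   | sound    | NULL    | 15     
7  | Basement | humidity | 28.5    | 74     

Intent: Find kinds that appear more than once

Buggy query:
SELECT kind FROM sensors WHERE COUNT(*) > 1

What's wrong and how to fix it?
Bug: COUNT(*) is an aggregate and cannot be used in WHERE

Fix: GROUP BY kind, then filter groups with HAVING COUNT(*) > 1

Corrected query:
SELECT kind FROM sensors GROUP BY kind HAVING COUNT(*) > 1

Result:
kind    
--------
humidity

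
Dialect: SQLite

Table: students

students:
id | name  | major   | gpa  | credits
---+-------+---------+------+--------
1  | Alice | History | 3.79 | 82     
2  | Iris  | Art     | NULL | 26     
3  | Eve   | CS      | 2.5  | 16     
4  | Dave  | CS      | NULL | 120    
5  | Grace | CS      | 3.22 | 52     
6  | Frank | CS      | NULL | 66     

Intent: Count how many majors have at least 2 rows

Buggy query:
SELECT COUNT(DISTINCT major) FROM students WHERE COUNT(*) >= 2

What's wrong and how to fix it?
Bug: WHERE filters individual rows, not groups, so a group-level COUNT is invalid there

Fix: Group first with HAVING COUNT(*) >= 2, then COUNT the resulting groups

Corrected query:
SELECT COUNT(*) FROM (SELECT major FROM students GROUP BY major HAVING COUNT(*) >= 2)

Result:
COUNT(*)
--------
1       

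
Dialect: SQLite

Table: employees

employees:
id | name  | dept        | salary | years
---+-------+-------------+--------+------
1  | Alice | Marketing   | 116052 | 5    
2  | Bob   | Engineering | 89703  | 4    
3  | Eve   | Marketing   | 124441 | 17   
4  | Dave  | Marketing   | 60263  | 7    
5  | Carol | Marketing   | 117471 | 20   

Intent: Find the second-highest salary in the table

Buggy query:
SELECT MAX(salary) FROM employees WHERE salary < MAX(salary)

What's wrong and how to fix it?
Bug: The inner MAX is an aggregate inside WHERE, which is not allowed

Fix: Compute the overall MAX in a subquery, then take MAX of rows below it

Corrected query:
SELECT MAX(salary) FROM employees WHERE salary < (SELECT MAX(salary) FROM employees)

Result:
MAX(salary)
-----------
117471     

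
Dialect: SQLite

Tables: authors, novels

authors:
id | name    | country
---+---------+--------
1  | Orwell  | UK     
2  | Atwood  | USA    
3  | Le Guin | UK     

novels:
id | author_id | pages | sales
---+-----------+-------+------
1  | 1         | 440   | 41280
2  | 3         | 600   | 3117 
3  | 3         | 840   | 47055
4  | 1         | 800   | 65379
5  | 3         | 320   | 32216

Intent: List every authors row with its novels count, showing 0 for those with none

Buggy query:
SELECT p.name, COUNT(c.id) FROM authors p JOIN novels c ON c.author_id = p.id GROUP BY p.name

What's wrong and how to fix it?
Bug: An inner join excludes parents with zero children

Fix: Switch to LEFT JOIN to retain unmatched parent rows

Corrected query:
SELECT p.name, COUNT(c.id) FROM authors p LEFT JOIN novels c ON c.author_id = p.id GROUP BY p.name

Result:
name    | COUNT(c.id)
--------+------------
Atwood  | 0          
Le Guin | 3          
Orwell  | 2          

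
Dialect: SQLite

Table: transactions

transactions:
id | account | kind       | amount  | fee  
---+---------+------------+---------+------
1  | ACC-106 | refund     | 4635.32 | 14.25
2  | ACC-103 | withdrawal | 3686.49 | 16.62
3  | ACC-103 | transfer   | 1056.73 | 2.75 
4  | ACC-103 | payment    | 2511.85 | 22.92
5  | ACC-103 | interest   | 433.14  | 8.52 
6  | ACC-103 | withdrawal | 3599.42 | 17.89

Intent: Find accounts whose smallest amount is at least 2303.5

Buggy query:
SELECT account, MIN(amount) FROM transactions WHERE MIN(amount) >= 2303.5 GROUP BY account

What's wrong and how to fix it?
Bug: Aggregates like MIN are computed per group after WHERE runs

Fix: Replace WHERE with HAVING after the GROUP BY

Corrected query:
SELECT account, MIN(amount) FROM transactions GROUP BY account HAVING MIN(amount) >= 2303.5

Result:
account | MIN(amount)
--------+------------
ACC-106 | 4635.32    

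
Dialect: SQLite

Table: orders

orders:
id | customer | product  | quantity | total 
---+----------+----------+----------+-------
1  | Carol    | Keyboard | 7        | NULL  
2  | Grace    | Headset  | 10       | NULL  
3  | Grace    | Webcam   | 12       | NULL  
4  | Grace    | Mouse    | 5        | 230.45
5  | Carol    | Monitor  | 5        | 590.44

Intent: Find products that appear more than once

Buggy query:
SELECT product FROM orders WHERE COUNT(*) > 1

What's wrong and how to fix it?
Bug: COUNT(*) is an aggregate and cannot be used in WHERE

Fix: Group first, then use HAVING for the count condition

Corrected query:
SELECT product FROM orders GROUP BY product HAVING COUNT(*) > 1

Result:
(no rows)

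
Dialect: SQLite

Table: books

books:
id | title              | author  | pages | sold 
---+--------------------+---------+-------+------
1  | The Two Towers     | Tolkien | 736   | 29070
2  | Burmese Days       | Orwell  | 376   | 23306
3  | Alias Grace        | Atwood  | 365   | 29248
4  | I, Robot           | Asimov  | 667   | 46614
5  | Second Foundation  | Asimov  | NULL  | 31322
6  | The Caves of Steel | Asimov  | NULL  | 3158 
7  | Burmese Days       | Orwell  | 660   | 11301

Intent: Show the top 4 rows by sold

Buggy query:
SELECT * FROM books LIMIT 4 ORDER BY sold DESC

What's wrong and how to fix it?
Bug: LIMIT must come after ORDER BY

Fix: Swap the clauses: ORDER BY first, then LIMIT

Corrected query:
SELECT * FROM books ORDER BY sold DESC LIMIT 4

Result:
id | title             | author  | pages | sold 
---+-------------------+---------+-------+------
4  | I, Robot          | Asimov  | 667   | 46614
5  | Second Foundation | Asimov  | NULL  | 31322
3  | Alias Grace       | Atwood  | 365   | 29248
1  | The Two Towers    | Tolkien | 736   | 29070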